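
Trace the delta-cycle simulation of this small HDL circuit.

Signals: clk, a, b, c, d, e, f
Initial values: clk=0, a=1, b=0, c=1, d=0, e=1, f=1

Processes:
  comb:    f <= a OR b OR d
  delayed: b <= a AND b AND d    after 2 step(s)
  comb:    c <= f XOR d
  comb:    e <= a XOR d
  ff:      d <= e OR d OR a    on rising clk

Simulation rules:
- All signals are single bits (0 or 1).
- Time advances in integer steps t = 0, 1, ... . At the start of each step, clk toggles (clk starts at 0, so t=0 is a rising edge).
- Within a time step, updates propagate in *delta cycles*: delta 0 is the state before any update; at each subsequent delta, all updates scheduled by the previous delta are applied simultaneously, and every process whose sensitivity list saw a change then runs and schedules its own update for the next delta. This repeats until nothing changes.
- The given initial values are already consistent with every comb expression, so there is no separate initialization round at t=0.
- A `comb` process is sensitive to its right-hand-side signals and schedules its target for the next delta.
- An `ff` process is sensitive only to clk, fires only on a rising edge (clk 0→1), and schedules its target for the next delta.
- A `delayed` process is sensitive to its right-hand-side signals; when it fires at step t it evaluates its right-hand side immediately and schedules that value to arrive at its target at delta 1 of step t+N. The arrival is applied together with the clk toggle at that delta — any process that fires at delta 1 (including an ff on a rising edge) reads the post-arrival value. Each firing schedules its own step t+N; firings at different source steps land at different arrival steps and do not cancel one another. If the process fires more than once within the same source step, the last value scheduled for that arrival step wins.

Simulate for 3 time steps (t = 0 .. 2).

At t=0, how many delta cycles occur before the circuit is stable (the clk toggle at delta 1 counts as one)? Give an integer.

3

t=0 Δ0: e=1 clk=0 b=0 f=1 d=0 a=1 c=1
  Δ1: clk:0→1
  Δ2: d:0→1
  Δ3: e:1→0, c:1→0
  (3Δ to stable)
t=1 Δ0: e=0 clk=1 b=0 f=1 d=1 a=1 c=0
  Δ1: clk:1→0
  (1Δ to stable)
t=2 Δ0: e=0 clk=0 b=0 f=1 d=1 a=1 c=0
  Δ1: clk:0→1
  (1Δ to stable)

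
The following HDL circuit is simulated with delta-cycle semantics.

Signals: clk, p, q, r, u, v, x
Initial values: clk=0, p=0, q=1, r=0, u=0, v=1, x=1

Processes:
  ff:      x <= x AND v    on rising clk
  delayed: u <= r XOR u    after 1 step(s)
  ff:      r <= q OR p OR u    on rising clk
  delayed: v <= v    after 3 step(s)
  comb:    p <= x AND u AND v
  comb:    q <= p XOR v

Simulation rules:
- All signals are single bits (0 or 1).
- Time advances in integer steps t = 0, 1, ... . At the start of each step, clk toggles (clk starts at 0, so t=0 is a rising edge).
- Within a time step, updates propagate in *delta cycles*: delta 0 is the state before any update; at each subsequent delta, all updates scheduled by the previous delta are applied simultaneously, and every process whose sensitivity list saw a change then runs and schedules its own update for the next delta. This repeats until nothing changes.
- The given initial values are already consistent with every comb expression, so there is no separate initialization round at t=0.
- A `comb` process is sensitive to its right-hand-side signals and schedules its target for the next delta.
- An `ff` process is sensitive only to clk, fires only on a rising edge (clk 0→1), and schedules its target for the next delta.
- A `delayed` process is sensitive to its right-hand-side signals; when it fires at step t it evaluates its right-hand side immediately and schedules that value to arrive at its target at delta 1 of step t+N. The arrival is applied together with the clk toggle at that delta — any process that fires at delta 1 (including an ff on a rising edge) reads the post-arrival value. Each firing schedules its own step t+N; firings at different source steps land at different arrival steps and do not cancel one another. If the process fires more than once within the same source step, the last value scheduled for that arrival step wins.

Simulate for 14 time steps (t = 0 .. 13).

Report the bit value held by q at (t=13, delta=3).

0

t0.Δ0 u=0 v=1 clk=0 x=1 p=0 r=0 q=1
t0.Δ1 u=0 v=1 clk=1 x=1 p=0 r=0 q=1
t0.Δ2 u=0 v=1 clk=1 x=1 p=0 r=1 q=1
t1.Δ0 u=0 v=1 clk=1 x=1 p=0 r=1 q=1
t1.Δ1 u=1 v=1 clk=0 x=1 p=0 r=1 q=1
t1.Δ2 u=1 v=1 clk=0 x=1 p=1 r=1 q=1
t1.Δ3 u=1 v=1 clk=0 x=1 p=1 r=1 q=0
t2.Δ0 u=1 v=1 clk=0 x=1 p=1 r=1 q=0
t2.Δ1 u=0 v=1 clk=1 x=1 p=1 r=1 q=0
t2.Δ2 u=0 v=1 clk=1 x=1 p=0 r=1 q=0
t2.Δ3 u=0 v=1 clk=1 x=1 p=0 r=1 q=1
t3.Δ0 u=0 v=1 clk=1 x=1 p=0 r=1 q=1
t3.Δ1 u=1 v=1 clk=0 x=1 p=0 r=1 q=1
t3.Δ2 u=1 v=1 clk=0 x=1 p=1 r=1 q=1
t3.Δ3 u=1 v=1 clk=0 x=1 p=1 r=1 q=0
t4.Δ0 u=1 v=1 clk=0 x=1 p=1 r=1 q=0
t4.Δ1 u=0 v=1 clk=1 x=1 p=1 r=1 q=0
t4.Δ2 u=0 v=1 clk=1 x=1 p=0 r=1 q=0
t4.Δ3 u=0 v=1 clk=1 x=1 p=0 r=1 q=1
t5.Δ0 u=0 v=1 clk=1 x=1 p=0 r=1 q=1
t5.Δ1 u=1 v=1 clk=0 x=1 p=0 r=1 q=1
t5.Δ2 u=1 v=1 clk=0 x=1 p=1 r=1 q=1
t5.Δ3 u=1 v=1 clk=0 x=1 p=1 r=1 q=0
t6.Δ0 u=1 v=1 clk=0 x=1 p=1 r=1 q=0
t6.Δ1 u=0 v=1 clk=1 x=1 p=1 r=1 q=0
t6.Δ2 u=0 v=1 clk=1 x=1 p=0 r=1 q=0
t6.Δ3 u=0 v=1 clk=1 x=1 p=0 r=1 q=1
t7.Δ0 u=0 v=1 clk=1 x=1 p=0 r=1 q=1
t7.Δ1 u=1 v=1 clk=0 x=1 p=0 r=1 q=1
t7.Δ2 u=1 v=1 clk=0 x=1 p=1 r=1 q=1
t7.Δ3 u=1 v=1 clk=0 x=1 p=1 r=1 q=0
t8.Δ0 u=1 v=1 clk=0 x=1 p=1 r=1 q=0
t8.Δ1 u=0 v=1 clk=1 x=1 p=1 r=1 q=0
t8.Δ2 u=0 v=1 clk=1 x=1 p=0 r=1 q=0
t8.Δ3 u=0 v=1 clk=1 x=1 p=0 r=1 q=1
t9.Δ0 u=0 v=1 clk=1 x=1 p=0 r=1 q=1
t9.Δ1 u=1 v=1 clk=0 x=1 p=0 r=1 q=1
t9.Δ2 u=1 v=1 clk=0 x=1 p=1 r=1 q=1
t9.Δ3 u=1 v=1 clk=0 x=1 p=1 r=1 q=0
t10.Δ0 u=1 v=1 clk=0 x=1 p=1 r=1 q=0
t10.Δ1 u=0 v=1 clk=1 x=1 p=1 r=1 q=0
t10.Δ2 u=0 v=1 clk=1 x=1 p=0 r=1 q=0
t10.Δ3 u=0 v=1 clk=1 x=1 p=0 r=1 q=1
t11.Δ0 u=0 v=1 clk=1 x=1 p=0 r=1 q=1
t11.Δ1 u=1 v=1 clk=0 x=1 p=0 r=1 q=1
t11.Δ2 u=1 v=1 clk=0 x=1 p=1 r=1 q=1
t11.Δ3 u=1 v=1 clk=0 x=1 p=1 r=1 q=0
t12.Δ0 u=1 v=1 clk=0 x=1 p=1 r=1 q=0
t12.Δ1 u=0 v=1 clk=1 x=1 p=1 r=1 q=0
t12.Δ2 u=0 v=1 clk=1 x=1 p=0 r=1 q=0
t12.Δ3 u=0 v=1 clk=1 x=1 p=0 r=1 q=1
t13.Δ0 u=0 v=1 clk=1 x=1 p=0 r=1 q=1
t13.Δ1 u=1 v=1 clk=0 x=1 p=0 r=1 q=1
t13.Δ2 u=1 v=1 clk=0 x=1 p=1 r=1 q=1
t13.Δ3 u=1 v=1 clk=0 x=1 p=1 r=1 q=0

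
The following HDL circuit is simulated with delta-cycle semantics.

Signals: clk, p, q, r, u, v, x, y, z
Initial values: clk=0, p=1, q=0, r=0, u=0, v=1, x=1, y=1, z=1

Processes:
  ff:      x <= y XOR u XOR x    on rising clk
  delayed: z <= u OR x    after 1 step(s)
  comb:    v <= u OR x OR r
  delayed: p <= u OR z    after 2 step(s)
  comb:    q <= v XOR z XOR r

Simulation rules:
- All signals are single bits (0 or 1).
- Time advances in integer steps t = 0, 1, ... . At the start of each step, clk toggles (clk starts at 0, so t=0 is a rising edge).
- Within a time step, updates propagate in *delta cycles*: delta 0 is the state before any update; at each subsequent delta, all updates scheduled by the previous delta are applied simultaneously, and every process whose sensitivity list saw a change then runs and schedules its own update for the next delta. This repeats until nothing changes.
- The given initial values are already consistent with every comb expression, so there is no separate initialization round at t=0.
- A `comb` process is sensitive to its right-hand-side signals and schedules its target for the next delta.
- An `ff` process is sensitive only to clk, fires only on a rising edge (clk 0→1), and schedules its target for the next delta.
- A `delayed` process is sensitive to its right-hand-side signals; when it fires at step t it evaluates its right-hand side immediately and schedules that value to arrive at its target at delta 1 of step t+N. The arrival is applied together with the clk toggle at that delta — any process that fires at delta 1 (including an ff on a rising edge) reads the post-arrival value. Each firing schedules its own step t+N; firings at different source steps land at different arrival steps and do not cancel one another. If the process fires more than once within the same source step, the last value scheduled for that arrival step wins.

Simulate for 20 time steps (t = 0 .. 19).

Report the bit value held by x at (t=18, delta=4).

1

t=0 Δ0: clk=0 u=0 v=1 r=0 x=1 y=1 p=1 q=0 z=1
  Δ1: clk:0→1
  Δ2: x:1→0
  Δ3: v:1→0
  Δ4: q:0→1
  (4Δ to stable)
t=1 Δ0: clk=1 u=0 v=0 r=0 x=0 y=1 p=1 q=1 z=1
  Δ1: clk:1→0, z:1→0
  Δ2: q:1→0
  (2Δ to stable)
t=2 Δ0: clk=0 u=0 v=0 r=0 x=0 y=1 p=1 q=0 z=0
  Δ1: clk:0→1
  Δ2: x:0→1
  Δ3: v:0→1
  Δ4: q:0→1
  (4Δ to stable)
t=3 Δ0: clk=1 u=0 v=1 r=0 x=1 y=1 p=1 q=1 z=0
  Δ1: clk:1→0, p:1→0, z:0→1
  Δ2: q:1→0
  (2Δ to stable)
t=4 Δ0: clk=0 u=0 v=1 r=0 x=1 y=1 p=0 q=0 z=1
  Δ1: clk:0→1
  Δ2: x:1→0
  Δ3: v:1→0
  Δ4: q:0→1
  (4Δ to stable)
t=5 Δ0: clk=1 u=0 v=0 r=0 x=0 y=1 p=0 q=1 z=1
  Δ1: clk:1→0, p:0→1, z:1→0
  Δ2: q:1→0
  (2Δ to stable)
t=6 Δ0: clk=0 u=0 v=0 r=0 x=0 y=1 p=1 q=0 z=0
  Δ1: clk:0→1
  Δ2: x:0→1
  Δ3: v:0→1
  Δ4: q:0→1
  (4Δ to stable)
t=7 Δ0: clk=1 u=0 v=1 r=0 x=1 y=1 p=1 q=1 z=0
  Δ1: clk:1→0, p:1→0, z:0→1
  Δ2: q:1→0
  (2Δ to stable)
t=8 Δ0: clk=0 u=0 v=1 r=0 x=1 y=1 p=0 q=0 z=1
  Δ1: clk:0→1
  Δ2: x:1→0
  Δ3: v:1→0
  Δ4: q:0→1
  (4Δ to stable)
t=9 Δ0: clk=1 u=0 v=0 r=0 x=0 y=1 p=0 q=1 z=1
  Δ1: clk:1→0, p:0→1, z:1→0
  Δ2: q:1→0
  (2Δ to stable)
t=10 Δ0: clk=0 u=0 v=0 r=0 x=0 y=1 p=1 q=0 z=0
  Δ1: clk:0→1
  Δ2: x:0→1
  Δ3: v:0→1
  Δ4: q:0→1
  (4Δ to stable)
t=11 Δ0: clk=1 u=0 v=1 r=0 x=1 y=1 p=1 q=1 z=0
  Δ1: clk:1→0, p:1→0, z:0→1
  Δ2: q:1→0
  (2Δ to stable)
t=12 Δ0: clk=0 u=0 v=1 r=0 x=1 y=1 p=0 q=0 z=1
  Δ1: clk:0→1
  Δ2: x:1→0
  Δ3: v:1→0
  Δ4: q:0→1
  (4Δ to stable)
t=13 Δ0: clk=1 u=0 v=0 r=0 x=0 y=1 p=0 q=1 z=1
  Δ1: clk:1→0, p:0→1, z:1→0
  Δ2: q:1→0
  (2Δ to stable)
t=14 Δ0: clk=0 u=0 v=0 r=0 x=0 y=1 p=1 q=0 z=0
  Δ1: clk:0→1
  Δ2: x:0→1
  Δ3: v:0→1
  Δ4: q:0→1
  (4Δ to stable)
t=15 Δ0: clk=1 u=0 v=1 r=0 x=1 y=1 p=1 q=1 z=0
  Δ1: clk:1→0, p:1→0, z:0→1
  Δ2: q:1→0
  (2Δ to stable)
t=16 Δ0: clk=0 u=0 v=1 r=0 x=1 y=1 p=0 q=0 z=1
  Δ1: clk:0→1
  Δ2: x:1→0
  Δ3: v:1→0
  Δ4: q:0→1
  (4Δ to stable)
t=17 Δ0: clk=1 u=0 v=0 r=0 x=0 y=1 p=0 q=1 z=1
  Δ1: clk:1→0, p:0→1, z:1→0
  Δ2: q:1→0
  (2Δ to stable)
t=18 Δ0: clk=0 u=0 v=0 r=0 x=0 y=1 p=1 q=0 z=0
  Δ1: clk:0→1
  Δ2: x:0→1
  Δ3: v:0→1
  Δ4: q:0→1
  (4Δ to stable)
t=19 Δ0: clk=1 u=0 v=1 r=0 x=1 y=1 p=1 q=1 z=0
  Δ1: clk:1→0, p:1→0, z:0→1
  Δ2: q:1→0
  (2Δ to stable)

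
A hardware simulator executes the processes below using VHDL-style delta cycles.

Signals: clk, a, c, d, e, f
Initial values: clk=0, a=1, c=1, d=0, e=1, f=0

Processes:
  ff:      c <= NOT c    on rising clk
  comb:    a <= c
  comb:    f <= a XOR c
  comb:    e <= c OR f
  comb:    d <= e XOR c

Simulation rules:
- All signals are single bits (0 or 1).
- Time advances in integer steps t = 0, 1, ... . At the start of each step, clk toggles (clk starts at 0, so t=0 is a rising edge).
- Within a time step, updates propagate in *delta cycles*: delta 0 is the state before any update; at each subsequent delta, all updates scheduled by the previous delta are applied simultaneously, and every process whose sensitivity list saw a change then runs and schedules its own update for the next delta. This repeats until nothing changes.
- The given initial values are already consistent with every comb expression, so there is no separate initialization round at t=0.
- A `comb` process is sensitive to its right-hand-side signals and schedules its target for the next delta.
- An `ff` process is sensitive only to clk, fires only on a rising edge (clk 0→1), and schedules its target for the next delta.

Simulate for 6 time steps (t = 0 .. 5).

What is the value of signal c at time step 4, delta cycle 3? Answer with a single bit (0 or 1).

[bits: clk,d,e,a,f,c]
t=0: Δ0=001101 Δ1=101101 Δ2=101100 Δ3=110010 Δ4=101000 Δ5=110000 Δ6=100000 | 6Δ
t=1: Δ0=100000 Δ1=000000 | 1Δ
t=2: Δ0=000000 Δ1=100000 Δ2=100001 Δ3=111111 Δ4=101101 | 4Δ
t=3: Δ0=101101 Δ1=001101 | 1Δ
t=4: Δ0=001101 Δ1=101101 Δ2=101100 Δ3=110010 Δ4=101000 Δ5=110000 Δ6=100000 | 6Δ
t=5: Δ0=100000 Δ1=000000 | 1Δ

0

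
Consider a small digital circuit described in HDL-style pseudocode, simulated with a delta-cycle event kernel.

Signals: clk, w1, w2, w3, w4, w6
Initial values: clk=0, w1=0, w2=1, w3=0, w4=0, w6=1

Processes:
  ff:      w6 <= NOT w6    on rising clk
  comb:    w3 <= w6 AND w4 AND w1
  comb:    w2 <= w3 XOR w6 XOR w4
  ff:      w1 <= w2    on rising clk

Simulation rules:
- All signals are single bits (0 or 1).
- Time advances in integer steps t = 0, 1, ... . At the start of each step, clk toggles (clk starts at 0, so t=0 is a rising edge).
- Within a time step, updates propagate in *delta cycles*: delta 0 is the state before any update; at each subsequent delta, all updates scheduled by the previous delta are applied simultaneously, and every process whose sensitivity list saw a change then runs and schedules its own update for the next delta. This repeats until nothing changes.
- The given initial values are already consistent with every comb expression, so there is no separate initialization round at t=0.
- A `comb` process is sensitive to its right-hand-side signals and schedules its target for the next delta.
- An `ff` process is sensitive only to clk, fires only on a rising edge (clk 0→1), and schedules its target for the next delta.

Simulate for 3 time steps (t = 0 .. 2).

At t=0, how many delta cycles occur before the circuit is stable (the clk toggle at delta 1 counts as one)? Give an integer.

3

t=0 Δ0: w6=1 w1=0 w2=1 w4=0 clk=0 w3=0
  Δ1: clk:0→1
  Δ2: w6:1→0, w1:0→1
  Δ3: w2:1→0
  (3Δ to stable)
t=1 Δ0: w6=0 w1=1 w2=0 w4=0 clk=1 w3=0
  Δ1: clk:1→0
  (1Δ to stable)
t=2 Δ0: w6=0 w1=1 w2=0 w4=0 clk=0 w3=0
  Δ1: clk:0→1
  Δ2: w6:0→1, w1:1→0
  Δ3: w2:0→1
  (3Δ to stable)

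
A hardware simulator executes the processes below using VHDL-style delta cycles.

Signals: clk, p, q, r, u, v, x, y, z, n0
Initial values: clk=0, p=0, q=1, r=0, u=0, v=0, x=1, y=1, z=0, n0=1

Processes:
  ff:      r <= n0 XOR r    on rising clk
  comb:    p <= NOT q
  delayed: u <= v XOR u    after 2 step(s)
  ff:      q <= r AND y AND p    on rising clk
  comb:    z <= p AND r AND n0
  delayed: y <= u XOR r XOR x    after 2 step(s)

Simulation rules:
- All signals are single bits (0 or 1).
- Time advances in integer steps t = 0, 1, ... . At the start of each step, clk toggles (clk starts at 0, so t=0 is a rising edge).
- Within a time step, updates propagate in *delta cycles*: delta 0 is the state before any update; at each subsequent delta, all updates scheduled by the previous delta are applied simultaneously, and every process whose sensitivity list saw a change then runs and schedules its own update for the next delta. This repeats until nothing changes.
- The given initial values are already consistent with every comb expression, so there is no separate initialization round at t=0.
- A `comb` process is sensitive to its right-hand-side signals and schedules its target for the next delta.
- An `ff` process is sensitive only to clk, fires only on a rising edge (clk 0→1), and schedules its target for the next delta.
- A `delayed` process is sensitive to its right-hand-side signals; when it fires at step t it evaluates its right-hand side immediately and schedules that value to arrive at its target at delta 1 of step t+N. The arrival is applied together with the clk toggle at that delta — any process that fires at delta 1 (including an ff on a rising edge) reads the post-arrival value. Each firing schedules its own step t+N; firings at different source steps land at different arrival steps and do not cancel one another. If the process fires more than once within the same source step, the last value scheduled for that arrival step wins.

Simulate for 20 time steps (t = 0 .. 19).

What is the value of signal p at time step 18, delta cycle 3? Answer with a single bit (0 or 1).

1

t0.Δ0 q=1 v=0 p=0 clk=0 z=0 u=0 y=1 n0=1 x=1 r=0
t0.Δ1 q=1 v=0 p=0 clk=1 z=0 u=0 y=1 n0=1 x=1 r=0
t0.Δ2 q=0 v=0 p=0 clk=1 z=0 u=0 y=1 n0=1 x=1 r=1
t0.Δ3 q=0 v=0 p=1 clk=1 z=0 u=0 y=1 n0=1 x=1 r=1
t0.Δ4 q=0 v=0 p=1 clk=1 z=1 u=0 y=1 n0=1 x=1 r=1
t1.Δ0 q=0 v=0 p=1 clk=1 z=1 u=0 y=1 n0=1 x=1 r=1
t1.Δ1 q=0 v=0 p=1 clk=0 z=1 u=0 y=1 n0=1 x=1 r=1
t2.Δ0 q=0 v=0 p=1 clk=0 z=1 u=0 y=1 n0=1 x=1 r=1
t2.Δ1 q=0 v=0 p=1 clk=1 z=1 u=0 y=0 n0=1 x=1 r=1
t2.Δ2 q=0 v=0 p=1 clk=1 z=1 u=0 y=0 n0=1 x=1 r=0
t2.Δ3 q=0 v=0 p=1 clk=1 z=0 u=0 y=0 n0=1 x=1 r=0
t3.Δ0 q=0 v=0 p=1 clk=1 z=0 u=0 y=0 n0=1 x=1 r=0
t3.Δ1 q=0 v=0 p=1 clk=0 z=0 u=0 y=0 n0=1 x=1 r=0
t4.Δ0 q=0 v=0 p=1 clk=0 z=0 u=0 y=0 n0=1 x=1 r=0
t4.Δ1 q=0 v=0 p=1 clk=1 z=0 u=0 y=1 n0=1 x=1 r=0
t4.Δ2 q=0 v=0 p=1 clk=1 z=0 u=0 y=1 n0=1 x=1 r=1
t4.Δ3 q=0 v=0 p=1 clk=1 z=1 u=0 y=1 n0=1 x=1 r=1
t5.Δ0 q=0 v=0 p=1 clk=1 z=1 u=0 y=1 n0=1 x=1 r=1
t5.Δ1 q=0 v=0 p=1 clk=0 z=1 u=0 y=1 n0=1 x=1 r=1
t6.Δ0 q=0 v=0 p=1 clk=0 z=1 u=0 y=1 n0=1 x=1 r=1
t6.Δ1 q=0 v=0 p=1 clk=1 z=1 u=0 y=0 n0=1 x=1 r=1
t6.Δ2 q=0 v=0 p=1 clk=1 z=1 u=0 y=0 n0=1 x=1 r=0
t6.Δ3 q=0 v=0 p=1 clk=1 z=0 u=0 y=0 n0=1 x=1 r=0
t7.Δ0 q=0 v=0 p=1 clk=1 z=0 u=0 y=0 n0=1 x=1 r=0
t7.Δ1 q=0 v=0 p=1 clk=0 z=0 u=0 y=0 n0=1 x=1 r=0
t8.Δ0 q=0 v=0 p=1 clk=0 z=0 u=0 y=0 n0=1 x=1 r=0
t8.Δ1 q=0 v=0 p=1 clk=1 z=0 u=0 y=1 n0=1 x=1 r=0
t8.Δ2 q=0 v=0 p=1 clk=1 z=0 u=0 y=1 n0=1 x=1 r=1
t8.Δ3 q=0 v=0 p=1 clk=1 z=1 u=0 y=1 n0=1 x=1 r=1
t9.Δ0 q=0 v=0 p=1 clk=1 z=1 u=0 y=1 n0=1 x=1 r=1
t9.Δ1 q=0 v=0 p=1 clk=0 z=1 u=0 y=1 n0=1 x=1 r=1
t10.Δ0 q=0 v=0 p=1 clk=0 z=1 u=0 y=1 n0=1 x=1 r=1
t10.Δ1 q=0 v=0 p=1 clk=1 z=1 u=0 y=0 n0=1 x=1 r=1
t10.Δ2 q=0 v=0 p=1 clk=1 z=1 u=0 y=0 n0=1 x=1 r=0
t10.Δ3 q=0 v=0 p=1 clk=1 z=0 u=0 y=0 n0=1 x=1 r=0
t11.Δ0 q=0 v=0 p=1 clk=1 z=0 u=0 y=0 n0=1 x=1 r=0
t11.Δ1 q=0 v=0 p=1 clk=0 z=0 u=0 y=0 n0=1 x=1 r=0
t12.Δ0 q=0 v=0 p=1 clk=0 z=0 u=0 y=0 n0=1 x=1 r=0
t12.Δ1 q=0 v=0 p=1 clk=1 z=0 u=0 y=1 n0=1 x=1 r=0
t12.Δ2 q=0 v=0 p=1 clk=1 z=0 u=0 y=1 n0=1 x=1 r=1
t12.Δ3 q=0 v=0 p=1 clk=1 z=1 u=0 y=1 n0=1 x=1 r=1
t13.Δ0 q=0 v=0 p=1 clk=1 z=1 u=0 y=1 n0=1 x=1 r=1
t13.Δ1 q=0 v=0 p=1 clk=0 z=1 u=0 y=1 n0=1 x=1 r=1
t14.Δ0 q=0 v=0 p=1 clk=0 z=1 u=0 y=1 n0=1 x=1 r=1
t14.Δ1 q=0 v=0 p=1 clk=1 z=1 u=0 y=0 n0=1 x=1 r=1
t14.Δ2 q=0 v=0 p=1 clk=1 z=1 u=0 y=0 n0=1 x=1 r=0
t14.Δ3 q=0 v=0 p=1 clk=1 z=0 u=0 y=0 n0=1 x=1 r=0
t15.Δ0 q=0 v=0 p=1 clk=1 z=0 u=0 y=0 n0=1 x=1 r=0
t15.Δ1 q=0 v=0 p=1 clk=0 z=0 u=0 y=0 n0=1 x=1 r=0
t16.Δ0 q=0 v=0 p=1 clk=0 z=0 u=0 y=0 n0=1 x=1 r=0
t16.Δ1 q=0 v=0 p=1 clk=1 z=0 u=0 y=1 n0=1 x=1 r=0
t16.Δ2 q=0 v=0 p=1 clk=1 z=0 u=0 y=1 n0=1 x=1 r=1
t16.Δ3 q=0 v=0 p=1 clk=1 z=1 u=0 y=1 n0=1 x=1 r=1
t17.Δ0 q=0 v=0 p=1 clk=1 z=1 u=0 y=1 n0=1 x=1 r=1
t17.Δ1 q=0 v=0 p=1 clk=0 z=1 u=0 y=1 n0=1 x=1 r=1
t18.Δ0 q=0 v=0 p=1 clk=0 z=1 u=0 y=1 n0=1 x=1 r=1
t18.Δ1 q=0 v=0 p=1 clk=1 z=1 u=0 y=0 n0=1 x=1 r=1
t18.Δ2 q=0 v=0 p=1 clk=1 z=1 u=0 y=0 n0=1 x=1 r=0
t18.Δ3 q=0 v=0 p=1 clk=1 z=0 u=0 y=0 n0=1 x=1 r=0
t19.Δ0 q=0 v=0 p=1 clk=1 z=0 u=0 y=0 n0=1 x=1 r=0
t19.Δ1 q=0 v=0 p=1 clk=0 z=0 u=0 y=0 n0=1 x=1 r=0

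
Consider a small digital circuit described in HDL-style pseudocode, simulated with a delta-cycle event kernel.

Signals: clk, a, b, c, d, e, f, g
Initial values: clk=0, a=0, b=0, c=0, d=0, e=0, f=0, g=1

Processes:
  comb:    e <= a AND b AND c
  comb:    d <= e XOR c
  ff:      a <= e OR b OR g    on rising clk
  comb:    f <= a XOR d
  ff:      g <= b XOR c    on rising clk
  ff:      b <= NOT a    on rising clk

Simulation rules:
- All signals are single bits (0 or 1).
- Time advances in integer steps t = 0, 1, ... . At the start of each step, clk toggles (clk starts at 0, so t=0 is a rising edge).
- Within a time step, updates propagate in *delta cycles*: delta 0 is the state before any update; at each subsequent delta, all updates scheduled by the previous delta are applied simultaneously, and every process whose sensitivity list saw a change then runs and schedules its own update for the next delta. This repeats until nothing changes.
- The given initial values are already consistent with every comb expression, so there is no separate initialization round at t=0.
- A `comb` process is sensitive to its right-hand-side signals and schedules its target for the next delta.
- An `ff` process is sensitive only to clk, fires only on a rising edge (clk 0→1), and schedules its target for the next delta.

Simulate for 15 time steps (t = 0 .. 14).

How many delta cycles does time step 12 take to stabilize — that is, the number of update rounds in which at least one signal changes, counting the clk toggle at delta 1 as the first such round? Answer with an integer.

2

[bits: e,a,clk,b,g,d,c,f]
t=0: Δ0=00001000 Δ1=00101000 Δ2=01110000 Δ3=01110001 | 3Δ
t=1: Δ0=01110001 Δ1=01010001 | 1Δ
t=2: Δ0=01010001 Δ1=01110001 Δ2=01101001 | 2Δ
t=3: Δ0=01101001 Δ1=01001001 | 1Δ
t=4: Δ0=01001001 Δ1=01101001 Δ2=01100001 | 2Δ
t=5: Δ0=01100001 Δ1=01000001 | 1Δ
t=6: Δ0=01000001 Δ1=01100001 Δ2=00100001 Δ3=00100000 | 3Δ
t=7: Δ0=00100000 Δ1=00000000 | 1Δ
t=8: Δ0=00000000 Δ1=00100000 Δ2=00110000 | 2Δ
t=9: Δ0=00110000 Δ1=00010000 | 1Δ
t=10: Δ0=00010000 Δ1=00110000 Δ2=01111000 Δ3=01111001 | 3Δ
t=11: Δ0=01111001 Δ1=01011001 | 1Δ
t=12: Δ0=01011001 Δ1=01111001 Δ2=01101001 | 2Δ
t=13: Δ0=01101001 Δ1=01001001 | 1Δ
t=14: Δ0=01001001 Δ1=01101001 Δ2=01100001 | 2Δ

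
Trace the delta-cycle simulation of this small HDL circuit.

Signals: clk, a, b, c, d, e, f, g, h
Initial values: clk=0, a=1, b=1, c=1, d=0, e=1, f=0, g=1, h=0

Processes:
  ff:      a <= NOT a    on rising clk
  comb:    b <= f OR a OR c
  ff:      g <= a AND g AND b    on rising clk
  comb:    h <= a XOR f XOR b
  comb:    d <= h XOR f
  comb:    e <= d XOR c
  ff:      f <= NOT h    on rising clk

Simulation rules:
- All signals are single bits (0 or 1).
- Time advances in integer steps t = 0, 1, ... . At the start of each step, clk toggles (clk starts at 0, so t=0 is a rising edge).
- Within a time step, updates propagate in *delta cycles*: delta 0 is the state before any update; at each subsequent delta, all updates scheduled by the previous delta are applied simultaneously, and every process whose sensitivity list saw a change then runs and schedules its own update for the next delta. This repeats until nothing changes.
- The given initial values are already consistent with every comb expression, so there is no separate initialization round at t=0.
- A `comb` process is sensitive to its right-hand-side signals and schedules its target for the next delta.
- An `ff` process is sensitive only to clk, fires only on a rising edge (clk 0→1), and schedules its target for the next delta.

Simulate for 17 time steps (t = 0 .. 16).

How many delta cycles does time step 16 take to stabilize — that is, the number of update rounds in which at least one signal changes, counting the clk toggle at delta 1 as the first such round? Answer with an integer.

t=0 Δ0: b=1 clk=0 f=0 a=1 g=1 e=1 d=0 c=1 h=0
  Δ1: clk:0→1
  Δ2: f:0→1, a:1→0
  Δ3: d:0→1
  Δ4: e:1→0
  (4Δ to stable)
t=1 Δ0: b=1 clk=1 f=1 a=0 g=1 e=0 d=1 c=1 h=0
  Δ1: clk:1→0
  (1Δ to stable)
t=2 Δ0: b=1 clk=0 f=1 a=0 g=1 e=0 d=1 c=1 h=0
  Δ1: clk:0→1
  Δ2: a:0→1, g:1→0
  Δ3: h:0→1
  Δ4: d:1→0
  Δ5: e:0→1
  (5Δ to stable)
t=3 Δ0: b=1 clk=1 f=1 a=1 g=0 e=1 d=0 c=1 h=1
  Δ1: clk:1→0
  (1Δ to stable)
t=4 Δ0: b=1 clk=0 f=1 a=1 g=0 e=1 d=0 c=1 h=1
  Δ1: clk:0→1
  Δ2: f:1→0, a:1→0
  Δ3: d:0→1
  Δ4: e:1→0
  (4Δ to stable)
t=5 Δ0: b=1 clk=1 f=0 a=0 g=0 e=0 d=1 c=1 h=1
  Δ1: clk:1→0
  (1Δ to stable)
t=6 Δ0: b=1 clk=0 f=0 a=0 g=0 e=0 d=1 c=1 h=1
  Δ1: clk:0→1
  Δ2: a:0→1
  Δ3: h:1→0
  Δ4: d:1→0
  Δ5: e:0→1
  (5Δ to stable)
t=7 Δ0: b=1 clk=1 f=0 a=1 g=0 e=1 d=0 c=1 h=0
  Δ1: clk:1→0
  (1Δ to stable)
t=8 Δ0: b=1 clk=0 f=0 a=1 g=0 e=1 d=0 c=1 h=0
  Δ1: clk:0→1
  Δ2: f:0→1, a:1→0
  Δ3: d:0→1
  Δ4: e:1→0
  (4Δ to stable)
t=9 Δ0: b=1 clk=1 f=1 a=0 g=0 e=0 d=1 c=1 h=0
  Δ1: clk:1→0
  (1Δ to stable)
t=10 Δ0: b=1 clk=0 f=1 a=0 g=0 e=0 d=1 c=1 h=0
  Δ1: clk:0→1
  Δ2: a:0→1
  Δ3: h:0→1
  Δ4: d:1→0
  Δ5: e:0→1
  (5Δ to stable)
t=11 Δ0: b=1 clk=1 f=1 a=1 g=0 e=1 d=0 c=1 h=1
  Δ1: clk:1→0
  (1Δ to stable)
t=12 Δ0: b=1 clk=0 f=1 a=1 g=0 e=1 d=0 c=1 h=1
  Δ1: clk:0→1
  Δ2: f:1→0, a:1→0
  Δ3: d:0→1
  Δ4: e:1→0
  (4Δ to stable)
t=13 Δ0: b=1 clk=1 f=0 a=0 g=0 e=0 d=1 c=1 h=1
  Δ1: clk:1→0
  (1Δ to stable)
t=14 Δ0: b=1 clk=0 f=0 a=0 g=0 e=0 d=1 c=1 h=1
  Δ1: clk:0→1
  Δ2: a:0→1
  Δ3: h:1→0
  Δ4: d:1→0
  Δ5: e:0→1
  (5Δ to stable)
t=15 Δ0: b=1 clk=1 f=0 a=1 g=0 e=1 d=0 c=1 h=0
  Δ1: clk:1→0
  (1Δ to stable)
t=16 Δ0: b=1 clk=0 f=0 a=1 g=0 e=1 d=0 c=1 h=0
  Δ1: clk:0→1
  Δ2: f:0→1, a:1→0
  Δ3: d:0→1
  Δ4: e:1→0
  (4Δ to stable)

4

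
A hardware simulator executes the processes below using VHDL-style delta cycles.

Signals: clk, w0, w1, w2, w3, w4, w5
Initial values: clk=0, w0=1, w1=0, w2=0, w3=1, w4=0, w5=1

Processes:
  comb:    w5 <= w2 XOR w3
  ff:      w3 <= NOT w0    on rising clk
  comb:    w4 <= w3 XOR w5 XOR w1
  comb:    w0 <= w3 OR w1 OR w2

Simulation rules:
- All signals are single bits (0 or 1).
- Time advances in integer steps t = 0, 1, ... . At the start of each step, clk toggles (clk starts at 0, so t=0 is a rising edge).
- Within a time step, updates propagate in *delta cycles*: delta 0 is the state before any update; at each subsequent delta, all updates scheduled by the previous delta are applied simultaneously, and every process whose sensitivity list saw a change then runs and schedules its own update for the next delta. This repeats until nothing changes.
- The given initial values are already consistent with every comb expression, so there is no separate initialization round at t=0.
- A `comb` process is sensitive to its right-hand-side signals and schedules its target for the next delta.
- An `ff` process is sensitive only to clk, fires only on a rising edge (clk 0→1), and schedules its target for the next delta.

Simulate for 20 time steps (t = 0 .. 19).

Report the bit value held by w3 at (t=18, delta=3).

1

t0.Δ0 clk=0 w1=0 w3=1 w4=0 w5=1 w0=1 w2=0
t0.Δ1 clk=1 w1=0 w3=1 w4=0 w5=1 w0=1 w2=0
t0.Δ2 clk=1 w1=0 w3=0 w4=0 w5=1 w0=1 w2=0
t0.Δ3 clk=1 w1=0 w3=0 w4=1 w5=0 w0=0 w2=0
t0.Δ4 clk=1 w1=0 w3=0 w4=0 w5=0 w0=0 w2=0
t1.Δ0 clk=1 w1=0 w3=0 w4=0 w5=0 w0=0 w2=0
t1.Δ1 clk=0 w1=0 w3=0 w4=0 w5=0 w0=0 w2=0
t2.Δ0 clk=0 w1=0 w3=0 w4=0 w5=0 w0=0 w2=0
t2.Δ1 clk=1 w1=0 w3=0 w4=0 w5=0 w0=0 w2=0
t2.Δ2 clk=1 w1=0 w3=1 w4=0 w5=0 w0=0 w2=0
t2.Δ3 clk=1 w1=0 w3=1 w4=1 w5=1 w0=1 w2=0
t2.Δ4 clk=1 w1=0 w3=1 w4=0 w5=1 w0=1 w2=0
t3.Δ0 clk=1 w1=0 w3=1 w4=0 w5=1 w0=1 w2=0
t3.Δ1 clk=0 w1=0 w3=1 w4=0 w5=1 w0=1 w2=0
t4.Δ0 clk=0 w1=0 w3=1 w4=0 w5=1 w0=1 w2=0
t4.Δ1 clk=1 w1=0 w3=1 w4=0 w5=1 w0=1 w2=0
t4.Δ2 clk=1 w1=0 w3=0 w4=0 w5=1 w0=1 w2=0
t4.Δ3 clk=1 w1=0 w3=0 w4=1 w5=0 w0=0 w2=0
t4.Δ4 clk=1 w1=0 w3=0 w4=0 w5=0 w0=0 w2=0
t5.Δ0 clk=1 w1=0 w3=0 w4=0 w5=0 w0=0 w2=0
t5.Δ1 clk=0 w1=0 w3=0 w4=0 w5=0 w0=0 w2=0
t6.Δ0 clk=0 w1=0 w3=0 w4=0 w5=0 w0=0 w2=0
t6.Δ1 clk=1 w1=0 w3=0 w4=0 w5=0 w0=0 w2=0
t6.Δ2 clk=1 w1=0 w3=1 w4=0 w5=0 w0=0 w2=0
t6.Δ3 clk=1 w1=0 w3=1 w4=1 w5=1 w0=1 w2=0
t6.Δ4 clk=1 w1=0 w3=1 w4=0 w5=1 w0=1 w2=0
t7.Δ0 clk=1 w1=0 w3=1 w4=0 w5=1 w0=1 w2=0
t7.Δ1 clk=0 w1=0 w3=1 w4=0 w5=1 w0=1 w2=0
t8.Δ0 clk=0 w1=0 w3=1 w4=0 w5=1 w0=1 w2=0
t8.Δ1 clk=1 w1=0 w3=1 w4=0 w5=1 w0=1 w2=0
t8.Δ2 clk=1 w1=0 w3=0 w4=0 w5=1 w0=1 w2=0
t8.Δ3 clk=1 w1=0 w3=0 w4=1 w5=0 w0=0 w2=0
t8.Δ4 clk=1 w1=0 w3=0 w4=0 w5=0 w0=0 w2=0
t9.Δ0 clk=1 w1=0 w3=0 w4=0 w5=0 w0=0 w2=0
t9.Δ1 clk=0 w1=0 w3=0 w4=0 w5=0 w0=0 w2=0
t10.Δ0 clk=0 w1=0 w3=0 w4=0 w5=0 w0=0 w2=0
t10.Δ1 clk=1 w1=0 w3=0 w4=0 w5=0 w0=0 w2=0
t10.Δ2 clk=1 w1=0 w3=1 w4=0 w5=0 w0=0 w2=0
t10.Δ3 clk=1 w1=0 w3=1 w4=1 w5=1 w0=1 w2=0
t10.Δ4 clk=1 w1=0 w3=1 w4=0 w5=1 w0=1 w2=0
t11.Δ0 clk=1 w1=0 w3=1 w4=0 w5=1 w0=1 w2=0
t11.Δ1 clk=0 w1=0 w3=1 w4=0 w5=1 w0=1 w2=0
t12.Δ0 clk=0 w1=0 w3=1 w4=0 w5=1 w0=1 w2=0
t12.Δ1 clk=1 w1=0 w3=1 w4=0 w5=1 w0=1 w2=0
t12.Δ2 clk=1 w1=0 w3=0 w4=0 w5=1 w0=1 w2=0
t12.Δ3 clk=1 w1=0 w3=0 w4=1 w5=0 w0=0 w2=0
t12.Δ4 clk=1 w1=0 w3=0 w4=0 w5=0 w0=0 w2=0
t13.Δ0 clk=1 w1=0 w3=0 w4=0 w5=0 w0=0 w2=0
t13.Δ1 clk=0 w1=0 w3=0 w4=0 w5=0 w0=0 w2=0
t14.Δ0 clk=0 w1=0 w3=0 w4=0 w5=0 w0=0 w2=0
t14.Δ1 clk=1 w1=0 w3=0 w4=0 w5=0 w0=0 w2=0
t14.Δ2 clk=1 w1=0 w3=1 w4=0 w5=0 w0=0 w2=0
t14.Δ3 clk=1 w1=0 w3=1 w4=1 w5=1 w0=1 w2=0
t14.Δ4 clk=1 w1=0 w3=1 w4=0 w5=1 w0=1 w2=0
t15.Δ0 clk=1 w1=0 w3=1 w4=0 w5=1 w0=1 w2=0
t15.Δ1 clk=0 w1=0 w3=1 w4=0 w5=1 w0=1 w2=0
t16.Δ0 clk=0 w1=0 w3=1 w4=0 w5=1 w0=1 w2=0
t16.Δ1 clk=1 w1=0 w3=1 w4=0 w5=1 w0=1 w2=0
t16.Δ2 clk=1 w1=0 w3=0 w4=0 w5=1 w0=1 w2=0
t16.Δ3 clk=1 w1=0 w3=0 w4=1 w5=0 w0=0 w2=0
t16.Δ4 clk=1 w1=0 w3=0 w4=0 w5=0 w0=0 w2=0
t17.Δ0 clk=1 w1=0 w3=0 w4=0 w5=0 w0=0 w2=0
t17.Δ1 clk=0 w1=0 w3=0 w4=0 w5=0 w0=0 w2=0
t18.Δ0 clk=0 w1=0 w3=0 w4=0 w5=0 w0=0 w2=0
t18.Δ1 clk=1 w1=0 w3=0 w4=0 w5=0 w0=0 w2=0
t18.Δ2 clk=1 w1=0 w3=1 w4=0 w5=0 w0=0 w2=0
t18.Δ3 clk=1 w1=0 w3=1 w4=1 w5=1 w0=1 w2=0
t18.Δ4 clk=1 w1=0 w3=1 w4=0 w5=1 w0=1 w2=0
t19.Δ0 clk=1 w1=0 w3=1 w4=0 w5=1 w0=1 w2=0
t19.Δ1 clk=0 w1=0 w3=1 w4=0 w5=1 w0=1 w2=0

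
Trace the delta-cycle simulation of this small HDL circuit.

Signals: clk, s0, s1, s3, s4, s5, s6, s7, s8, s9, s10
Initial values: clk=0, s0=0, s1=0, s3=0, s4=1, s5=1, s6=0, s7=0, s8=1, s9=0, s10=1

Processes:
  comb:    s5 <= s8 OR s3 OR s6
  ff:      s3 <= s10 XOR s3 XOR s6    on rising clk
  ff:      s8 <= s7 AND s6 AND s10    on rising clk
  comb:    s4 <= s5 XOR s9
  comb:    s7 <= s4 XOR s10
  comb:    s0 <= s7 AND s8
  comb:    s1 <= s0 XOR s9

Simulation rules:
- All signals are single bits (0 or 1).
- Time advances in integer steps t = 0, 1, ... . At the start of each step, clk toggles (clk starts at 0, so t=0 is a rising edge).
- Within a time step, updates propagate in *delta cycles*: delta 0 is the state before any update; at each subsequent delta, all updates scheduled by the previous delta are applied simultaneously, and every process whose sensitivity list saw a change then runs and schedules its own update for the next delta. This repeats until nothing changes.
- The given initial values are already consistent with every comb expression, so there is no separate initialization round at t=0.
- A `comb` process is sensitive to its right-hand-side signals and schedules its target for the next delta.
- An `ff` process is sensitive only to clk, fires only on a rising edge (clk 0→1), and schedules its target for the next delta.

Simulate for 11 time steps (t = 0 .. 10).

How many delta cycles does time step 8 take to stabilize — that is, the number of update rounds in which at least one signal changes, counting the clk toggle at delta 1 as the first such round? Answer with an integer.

5

t=0 Δ0: s3=0 s4=1 s7=0 s0=0 s10=1 s5=1 s6=0 s8=1 clk=0 s1=0 s9=0
  Δ1: clk:0→1
  Δ2: s3:0→1, s8:1→0
  (2Δ to stable)
t=1 Δ0: s3=1 s4=1 s7=0 s0=0 s10=1 s5=1 s6=0 s8=0 clk=1 s1=0 s9=0
  Δ1: clk:1→0
  (1Δ to stable)
t=2 Δ0: s3=1 s4=1 s7=0 s0=0 s10=1 s5=1 s6=0 s8=0 clk=0 s1=0 s9=0
  Δ1: clk:0→1
  Δ2: s3:1→0
  Δ3: s5:1→0
  Δ4: s4:1→0
  Δ5: s7:0→1
  (5Δ to stable)
t=3 Δ0: s3=0 s4=0 s7=1 s0=0 s10=1 s5=0 s6=0 s8=0 clk=1 s1=0 s9=0
  Δ1: clk:1→0
  (1Δ to stable)
t=4 Δ0: s3=0 s4=0 s7=1 s0=0 s10=1 s5=0 s6=0 s8=0 clk=0 s1=0 s9=0
  Δ1: clk:0→1
  Δ2: s3:0→1
  Δ3: s5:0→1
  Δ4: s4:0→1
  Δ5: s7:1→0
  (5Δ to stable)
t=5 Δ0: s3=1 s4=1 s7=0 s0=0 s10=1 s5=1 s6=0 s8=0 clk=1 s1=0 s9=0
  Δ1: clk:1→0
  (1Δ to stable)
t=6 Δ0: s3=1 s4=1 s7=0 s0=0 s10=1 s5=1 s6=0 s8=0 clk=0 s1=0 s9=0
  Δ1: clk:0→1
  Δ2: s3:1→0
  Δ3: s5:1→0
  Δ4: s4:1→0
  Δ5: s7:0→1
  (5Δ to stable)
t=7 Δ0: s3=0 s4=0 s7=1 s0=0 s10=1 s5=0 s6=0 s8=0 clk=1 s1=0 s9=0
  Δ1: clk:1→0
  (1Δ to stable)
t=8 Δ0: s3=0 s4=0 s7=1 s0=0 s10=1 s5=0 s6=0 s8=0 clk=0 s1=0 s9=0
  Δ1: clk:0→1
  Δ2: s3:0→1
  Δ3: s5:0→1
  Δ4: s4:0→1
  Δ5: s7:1→0
  (5Δ to stable)
t=9 Δ0: s3=1 s4=1 s7=0 s0=0 s10=1 s5=1 s6=0 s8=0 clk=1 s1=0 s9=0
  Δ1: clk:1→0
  (1Δ to stable)
t=10 Δ0: s3=1 s4=1 s7=0 s0=0 s10=1 s5=1 s6=0 s8=0 clk=0 s1=0 s9=0
  Δ1: clk:0→1
  Δ2: s3:1→0
  Δ3: s5:1→0
  Δ4: s4:1→0
  Δ5: s7:0→1
  (5Δ to stable)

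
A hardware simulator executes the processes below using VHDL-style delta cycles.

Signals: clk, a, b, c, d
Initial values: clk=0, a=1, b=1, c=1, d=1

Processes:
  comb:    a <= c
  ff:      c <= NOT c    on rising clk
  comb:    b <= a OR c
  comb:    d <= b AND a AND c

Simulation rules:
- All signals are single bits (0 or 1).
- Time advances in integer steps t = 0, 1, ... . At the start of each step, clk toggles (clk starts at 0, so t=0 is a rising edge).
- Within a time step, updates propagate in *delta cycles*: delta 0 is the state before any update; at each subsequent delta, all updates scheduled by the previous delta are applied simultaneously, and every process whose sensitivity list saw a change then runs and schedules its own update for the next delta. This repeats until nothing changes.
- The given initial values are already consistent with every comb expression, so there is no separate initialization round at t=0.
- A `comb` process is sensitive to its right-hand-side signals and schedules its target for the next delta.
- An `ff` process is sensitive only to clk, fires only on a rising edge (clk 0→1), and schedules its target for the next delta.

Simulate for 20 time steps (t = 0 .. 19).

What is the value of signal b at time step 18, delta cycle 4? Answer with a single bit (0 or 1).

t=0 Δ0: c=1 a=1 b=1 d=1 clk=0
  Δ1: clk:0→1
  Δ2: c:1→0
  Δ3: a:1→0, d:1→0
  Δ4: b:1→0
  (4Δ to stable)
t=1 Δ0: c=0 a=0 b=0 d=0 clk=1
  Δ1: clk:1→0
  (1Δ to stable)
t=2 Δ0: c=0 a=0 b=0 d=0 clk=0
  Δ1: clk:0→1
  Δ2: c:0→1
  Δ3: a:0→1, b:0→1
  Δ4: d:0→1
  (4Δ to stable)
t=3 Δ0: c=1 a=1 b=1 d=1 clk=1
  Δ1: clk:1→0
  (1Δ to stable)
t=4 Δ0: c=1 a=1 b=1 d=1 clk=0
  Δ1: clk:0→1
  Δ2: c:1→0
  Δ3: a:1→0, d:1→0
  Δ4: b:1→0
  (4Δ to stable)
t=5 Δ0: c=0 a=0 b=0 d=0 clk=1
  Δ1: clk:1→0
  (1Δ to stable)
t=6 Δ0: c=0 a=0 b=0 d=0 clk=0
  Δ1: clk:0→1
  Δ2: c:0→1
  Δ3: a:0→1, b:0→1
  Δ4: d:0→1
  (4Δ to stable)
t=7 Δ0: c=1 a=1 b=1 d=1 clk=1
  Δ1: clk:1→0
  (1Δ to stable)
t=8 Δ0: c=1 a=1 b=1 d=1 clk=0
  Δ1: clk:0→1
  Δ2: c:1→0
  Δ3: a:1→0, d:1→0
  Δ4: b:1→0
  (4Δ to stable)
t=9 Δ0: c=0 a=0 b=0 d=0 clk=1
  Δ1: clk:1→0
  (1Δ to stable)
t=10 Δ0: c=0 a=0 b=0 d=0 clk=0
  Δ1: clk:0→1
  Δ2: c:0→1
  Δ3: a:0→1, b:0→1
  Δ4: d:0→1
  (4Δ to stable)
t=11 Δ0: c=1 a=1 b=1 d=1 clk=1
  Δ1: clk:1→0
  (1Δ to stable)
t=12 Δ0: c=1 a=1 b=1 d=1 clk=0
  Δ1: clk:0→1
  Δ2: c:1→0
  Δ3: a:1→0, d:1→0
  Δ4: b:1→0
  (4Δ to stable)
t=13 Δ0: c=0 a=0 b=0 d=0 clk=1
  Δ1: clk:1→0
  (1Δ to stable)
t=14 Δ0: c=0 a=0 b=0 d=0 clk=0
  Δ1: clk:0→1
  Δ2: c:0→1
  Δ3: a:0→1, b:0→1
  Δ4: d:0→1
  (4Δ to stable)
t=15 Δ0: c=1 a=1 b=1 d=1 clk=1
  Δ1: clk:1→0
  (1Δ to stable)
t=16 Δ0: c=1 a=1 b=1 d=1 clk=0
  Δ1: clk:0→1
  Δ2: c:1→0
  Δ3: a:1→0, d:1→0
  Δ4: b:1→0
  (4Δ to stable)
t=17 Δ0: c=0 a=0 b=0 d=0 clk=1
  Δ1: clk:1→0
  (1Δ to stable)
t=18 Δ0: c=0 a=0 b=0 d=0 clk=0
  Δ1: clk:0→1
  Δ2: c:0→1
  Δ3: a:0→1, b:0→1
  Δ4: d:0→1
  (4Δ to stable)
t=19 Δ0: c=1 a=1 b=1 d=1 clk=1
  Δ1: clk:1→0
  (1Δ to stable)

1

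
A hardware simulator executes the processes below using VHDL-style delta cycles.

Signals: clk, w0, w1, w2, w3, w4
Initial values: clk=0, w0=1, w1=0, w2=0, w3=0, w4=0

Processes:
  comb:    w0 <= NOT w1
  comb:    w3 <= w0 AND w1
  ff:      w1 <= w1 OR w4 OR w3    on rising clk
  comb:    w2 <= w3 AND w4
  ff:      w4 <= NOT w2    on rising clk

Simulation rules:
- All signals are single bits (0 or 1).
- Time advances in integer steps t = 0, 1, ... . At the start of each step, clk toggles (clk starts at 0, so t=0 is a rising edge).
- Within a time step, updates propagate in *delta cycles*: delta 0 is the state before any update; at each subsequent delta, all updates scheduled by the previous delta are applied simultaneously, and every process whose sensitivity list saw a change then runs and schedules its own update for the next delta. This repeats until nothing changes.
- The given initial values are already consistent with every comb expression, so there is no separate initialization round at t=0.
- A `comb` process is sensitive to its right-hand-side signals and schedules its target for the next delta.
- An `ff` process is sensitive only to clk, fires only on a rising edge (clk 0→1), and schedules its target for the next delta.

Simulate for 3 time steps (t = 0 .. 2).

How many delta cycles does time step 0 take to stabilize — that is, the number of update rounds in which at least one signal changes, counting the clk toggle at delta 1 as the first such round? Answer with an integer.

2

t=0 Δ0: w4=0 w2=0 w1=0 w3=0 w0=1 clk=0
  Δ1: clk:0→1
  Δ2: w4:0→1
  (2Δ to stable)
t=1 Δ0: w4=1 w2=0 w1=0 w3=0 w0=1 clk=1
  Δ1: clk:1→0
  (1Δ to stable)
t=2 Δ0: w4=1 w2=0 w1=0 w3=0 w0=1 clk=0
  Δ1: clk:0→1
  Δ2: w1:0→1
  Δ3: w3:0→1, w0:1→0
  Δ4: w2:0→1, w3:1→0
  Δ5: w2:1→0
  (5Δ to stable)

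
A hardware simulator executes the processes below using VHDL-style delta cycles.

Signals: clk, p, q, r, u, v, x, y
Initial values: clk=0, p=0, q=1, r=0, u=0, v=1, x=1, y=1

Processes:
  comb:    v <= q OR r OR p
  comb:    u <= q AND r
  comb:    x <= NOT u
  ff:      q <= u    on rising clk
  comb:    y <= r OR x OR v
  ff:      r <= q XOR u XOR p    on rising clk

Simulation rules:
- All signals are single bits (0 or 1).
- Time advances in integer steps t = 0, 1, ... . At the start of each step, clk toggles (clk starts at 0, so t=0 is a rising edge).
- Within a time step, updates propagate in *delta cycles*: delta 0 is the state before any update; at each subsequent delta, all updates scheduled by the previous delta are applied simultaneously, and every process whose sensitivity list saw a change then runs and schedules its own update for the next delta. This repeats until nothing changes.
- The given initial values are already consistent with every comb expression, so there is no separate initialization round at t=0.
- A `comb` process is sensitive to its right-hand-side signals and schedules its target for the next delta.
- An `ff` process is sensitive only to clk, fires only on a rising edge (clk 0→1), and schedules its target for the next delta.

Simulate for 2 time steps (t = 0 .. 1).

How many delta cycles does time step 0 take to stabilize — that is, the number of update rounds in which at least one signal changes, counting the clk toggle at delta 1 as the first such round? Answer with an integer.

[bits: v,u,clk,y,r,q,p,x]
t=0: Δ0=10010101 Δ1=10110101 Δ2=10111001 | 2Δ
t=1: Δ0=10111001 Δ1=10011001 | 1Δ

2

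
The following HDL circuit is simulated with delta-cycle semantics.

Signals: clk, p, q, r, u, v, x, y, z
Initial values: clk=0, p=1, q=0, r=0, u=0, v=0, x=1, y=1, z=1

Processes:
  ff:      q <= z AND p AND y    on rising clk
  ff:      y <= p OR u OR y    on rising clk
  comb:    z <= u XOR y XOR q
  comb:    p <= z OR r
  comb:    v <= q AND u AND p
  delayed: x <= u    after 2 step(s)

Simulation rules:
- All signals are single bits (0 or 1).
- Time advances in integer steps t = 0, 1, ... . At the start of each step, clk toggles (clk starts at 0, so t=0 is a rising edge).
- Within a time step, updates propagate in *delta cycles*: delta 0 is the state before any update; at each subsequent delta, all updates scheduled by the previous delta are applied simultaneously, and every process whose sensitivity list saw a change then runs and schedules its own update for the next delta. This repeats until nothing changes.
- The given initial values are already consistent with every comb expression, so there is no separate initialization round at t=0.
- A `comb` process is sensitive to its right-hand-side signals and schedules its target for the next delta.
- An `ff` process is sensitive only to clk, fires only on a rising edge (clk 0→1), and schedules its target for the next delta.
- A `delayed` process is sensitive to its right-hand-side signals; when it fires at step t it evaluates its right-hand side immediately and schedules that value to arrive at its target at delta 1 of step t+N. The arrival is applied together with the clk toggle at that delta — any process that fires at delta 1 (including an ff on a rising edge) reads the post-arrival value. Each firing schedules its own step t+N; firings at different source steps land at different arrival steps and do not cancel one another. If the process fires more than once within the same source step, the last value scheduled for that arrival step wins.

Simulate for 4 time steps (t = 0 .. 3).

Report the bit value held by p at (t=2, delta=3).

0

t0.Δ0 clk=0 z=1 x=1 p=1 v=0 q=0 u=0 r=0 y=1
t0.Δ1 clk=1 z=1 x=1 p=1 v=0 q=0 u=0 r=0 y=1
t0.Δ2 clk=1 z=1 x=1 p=1 v=0 q=1 u=0 r=0 y=1
t0.Δ3 clk=1 z=0 x=1 p=1 v=0 q=1 u=0 r=0 y=1
t0.Δ4 clk=1 z=0 x=1 p=0 v=0 q=1 u=0 r=0 y=1
t1.Δ0 clk=1 z=0 x=1 p=0 v=0 q=1 u=0 r=0 y=1
t1.Δ1 clk=0 z=0 x=1 p=0 v=0 q=1 u=0 r=0 y=1
t2.Δ0 clk=0 z=0 x=1 p=0 v=0 q=1 u=0 r=0 y=1
t2.Δ1 clk=1 z=0 x=1 p=0 v=0 q=1 u=0 r=0 y=1
t2.Δ2 clk=1 z=0 x=1 p=0 v=0 q=0 u=0 r=0 y=1
t2.Δ3 clk=1 z=1 x=1 p=0 v=0 q=0 u=0 r=0 y=1
t2.Δ4 clk=1 z=1 x=1 p=1 v=0 q=0 u=0 r=0 y=1
t3.Δ0 clk=1 z=1 x=1 p=1 v=0 q=0 u=0 r=0 y=1
t3.Δ1 clk=0 z=1 x=1 p=1 v=0 q=0 u=0 r=0 y=1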